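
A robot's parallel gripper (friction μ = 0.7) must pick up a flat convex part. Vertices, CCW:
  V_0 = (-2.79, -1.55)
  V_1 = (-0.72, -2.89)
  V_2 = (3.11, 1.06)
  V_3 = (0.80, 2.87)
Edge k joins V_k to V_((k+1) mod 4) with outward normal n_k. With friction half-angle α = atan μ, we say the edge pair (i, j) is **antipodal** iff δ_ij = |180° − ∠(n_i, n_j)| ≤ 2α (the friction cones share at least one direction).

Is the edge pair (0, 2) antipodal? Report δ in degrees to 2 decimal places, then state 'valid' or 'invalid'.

α = atan 0.7 = 34.99°;  2α = 69.98°
edge 0: e_0 = (+2.07, -1.34);  n_0 = (-0.5434, -0.8395)
edge 2: e_2 = (-2.31, +1.81);  n_2 = (+0.6168, +0.7871)
∠(n_0, n_2) = 174.84°
δ = |180° − 174.84°| = 5.16°
5.16° ≤ 2α = 69.98°  →  valid

δ = 5.16°, valid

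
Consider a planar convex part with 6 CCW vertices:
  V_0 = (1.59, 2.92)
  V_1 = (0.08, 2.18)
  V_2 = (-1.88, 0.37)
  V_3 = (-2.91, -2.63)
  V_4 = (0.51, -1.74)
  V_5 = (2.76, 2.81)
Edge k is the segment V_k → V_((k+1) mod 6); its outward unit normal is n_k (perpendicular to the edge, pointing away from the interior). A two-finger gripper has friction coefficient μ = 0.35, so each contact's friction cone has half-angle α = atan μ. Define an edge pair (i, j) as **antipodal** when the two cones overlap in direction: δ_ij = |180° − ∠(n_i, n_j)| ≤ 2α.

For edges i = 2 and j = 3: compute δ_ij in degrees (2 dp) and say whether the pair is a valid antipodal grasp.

α = atan 0.35 = 19.29°;  2α = 38.58°
edge 2: e_2 = (-1.03, -3.00);  n_2 = (-0.9458, +0.3247)
edge 3: e_3 = (+3.42, +0.89);  n_3 = (+0.2518, -0.9678)
∠(n_2, n_3) = 123.54°
δ = |180° − 123.54°| = 56.46°
56.46° > 2α = 38.58°  →  invalid

δ = 56.46°, invalid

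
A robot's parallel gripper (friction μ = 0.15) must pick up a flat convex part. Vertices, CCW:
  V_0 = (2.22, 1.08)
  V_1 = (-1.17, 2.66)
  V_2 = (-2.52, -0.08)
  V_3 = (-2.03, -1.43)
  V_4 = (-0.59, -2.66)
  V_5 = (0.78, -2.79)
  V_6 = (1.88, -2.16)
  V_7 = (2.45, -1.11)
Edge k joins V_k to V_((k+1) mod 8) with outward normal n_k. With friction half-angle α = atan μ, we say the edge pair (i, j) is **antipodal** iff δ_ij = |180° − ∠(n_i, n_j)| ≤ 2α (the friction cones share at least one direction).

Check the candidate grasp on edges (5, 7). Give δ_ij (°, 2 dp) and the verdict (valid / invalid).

δ = 113.81°, invalid

α = atan 0.15 = 8.53°;  2α = 17.06°
edge 5: e_5 = (+1.10, +0.63);  n_5 = (+0.4970, -0.8678)
edge 7: e_7 = (-0.23, +2.19);  n_7 = (+0.9945, +0.1044)
∠(n_5, n_7) = 66.19°
δ = |180° − 66.19°| = 113.81°
113.81° > 2α = 17.06°  →  invalid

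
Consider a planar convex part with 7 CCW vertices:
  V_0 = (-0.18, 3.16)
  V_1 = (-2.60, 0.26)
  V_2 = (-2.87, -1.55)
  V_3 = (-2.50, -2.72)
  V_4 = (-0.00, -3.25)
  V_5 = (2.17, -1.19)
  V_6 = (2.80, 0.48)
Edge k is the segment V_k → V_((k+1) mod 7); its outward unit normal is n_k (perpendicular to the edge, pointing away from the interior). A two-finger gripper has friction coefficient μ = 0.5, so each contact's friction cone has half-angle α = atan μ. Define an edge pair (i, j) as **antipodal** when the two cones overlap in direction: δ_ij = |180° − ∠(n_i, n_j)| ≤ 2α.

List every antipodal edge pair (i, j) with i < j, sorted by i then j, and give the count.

α = atan 0.5 = 26.57°;  2α = 53.13°
n_0 = (-0.7678, +0.6407)
n_1 = (-0.9891, +0.1475)
n_2 = (-0.9535, -0.3015)
n_3 = (-0.2074, -0.9783)
n_4 = (+0.6885, -0.7252)
n_5 = (+0.9356, -0.3530)
n_6 = (+0.6687, +0.7435)
  (0,1): δ = 148.64°  ·
  (0,2): δ = 122.61°  ·
  (0,3): δ = 62.13°  ·
  (0,4): δ = 6.65°  ✓
  (0,5): δ = 19.18°  ✓
  (0,6): δ = 87.88°  ·
  (1,2): δ = 153.97°  ·
  (1,3): δ = 93.49°  ·
  (1,4): δ = 38.01°  ✓
  (1,5): δ = 12.18°  ✓
  (1,6): δ = 56.52°  ·
  (2,3): δ = 119.52°  ·
  (2,4): δ = 64.04°  ·
  (2,5): δ = 38.22°  ✓
  (2,6): δ = 30.49°  ✓
  (3,4): δ = 124.52°  ·
  (3,5): δ = 98.70°  ·
  (3,6): δ = 30.00°  ✓
  (4,5): δ = 154.18°  ·
  (4,6): δ = 85.48°  ·
  (5,6): δ = 111.30°  ·
antipodal pairs: 7

count = 7; pairs: (0,4), (0,5), (1,4), (1,5), (2,5), (2,6), (3,6)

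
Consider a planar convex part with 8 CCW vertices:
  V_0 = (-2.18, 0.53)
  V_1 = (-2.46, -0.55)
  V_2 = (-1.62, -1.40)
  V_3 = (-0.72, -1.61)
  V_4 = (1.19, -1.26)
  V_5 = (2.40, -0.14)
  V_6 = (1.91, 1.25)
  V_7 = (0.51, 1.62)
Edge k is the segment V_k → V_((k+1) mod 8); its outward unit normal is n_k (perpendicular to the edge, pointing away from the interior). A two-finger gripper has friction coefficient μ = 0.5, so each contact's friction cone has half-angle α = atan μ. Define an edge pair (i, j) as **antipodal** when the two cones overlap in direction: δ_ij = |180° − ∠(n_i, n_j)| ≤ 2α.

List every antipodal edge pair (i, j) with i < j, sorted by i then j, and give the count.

α = atan 0.5 = 26.57°;  2α = 53.13°
n_0 = (-0.9680, +0.2510)
n_1 = (-0.7113, -0.7029)
n_2 = (-0.2272, -0.9738)
n_3 = (+0.1802, -0.9836)
n_4 = (+0.6793, -0.7339)
n_5 = (+0.9431, +0.3325)
n_6 = (+0.2555, +0.9668)
n_7 = (-0.3755, +0.9268)
  (0,1): δ = 120.80°  ·
  (0,2): δ = 88.60°  ·
  (0,3): δ = 65.08°  ·
  (0,4): δ = 32.68°  ✓
  (0,5): δ = 33.95°  ✓
  (0,6): δ = 89.73°  ·
  (0,7): δ = 126.59°  ·
  (1,2): δ = 147.79°  ·
  (1,3): δ = 124.28°  ·
  (1,4): δ = 91.87°  ·
  (1,5): δ = 25.24°  ✓
  (1,6): δ = 30.54°  ✓
  (1,7): δ = 67.40°  ·
  (2,3): δ = 156.48°  ·
  (2,4): δ = 124.08°  ·
  (2,5): δ = 57.45°  ·
  (2,6): δ = 1.67°  ✓
  (2,7): δ = 35.19°  ✓
  (3,4): δ = 147.60°  ·
  (3,5): δ = 80.97°  ·
  (3,6): δ = 25.19°  ✓
  (3,7): δ = 11.67°  ✓
  (4,5): δ = 113.37°  ·
  (4,6): δ = 57.59°  ·
  (4,7): δ = 20.73°  ✓
  (5,6): δ = 124.22°  ·
  (5,7): δ = 87.36°  ·
  (6,7): δ = 143.14°  ·
antipodal pairs: 9

count = 9; pairs: (0,4), (0,5), (1,5), (1,6), (2,6), (2,7), (3,6), (3,7), (4,7)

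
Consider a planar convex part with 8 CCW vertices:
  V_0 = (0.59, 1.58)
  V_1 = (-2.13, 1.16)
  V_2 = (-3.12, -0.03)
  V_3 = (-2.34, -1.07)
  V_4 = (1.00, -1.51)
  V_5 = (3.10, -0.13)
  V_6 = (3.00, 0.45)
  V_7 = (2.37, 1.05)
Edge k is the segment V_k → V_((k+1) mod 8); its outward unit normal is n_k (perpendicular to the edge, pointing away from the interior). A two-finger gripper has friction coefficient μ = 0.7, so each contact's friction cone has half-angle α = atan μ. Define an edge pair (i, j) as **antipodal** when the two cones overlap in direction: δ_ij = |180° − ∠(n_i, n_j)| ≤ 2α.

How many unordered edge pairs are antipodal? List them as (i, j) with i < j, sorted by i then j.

α = atan 0.7 = 34.99°;  2α = 69.98°
n_0 = (-0.1526, +0.9883)
n_1 = (-0.7688, +0.6395)
n_2 = (-0.8000, -0.6000)
n_3 = (-0.1306, -0.9914)
n_4 = (+0.5492, -0.8357)
n_5 = (+0.9855, +0.1699)
n_6 = (+0.6897, +0.7241)
n_7 = (+0.2854, +0.9584)
  (0,1): δ = 138.54°  ·
  (0,2): δ = 61.91°  ✓
  (0,3): δ = 16.28°  ✓
  (0,4): δ = 24.53°  ✓
  (0,5): δ = 91.00°  ·
  (0,6): δ = 127.62°  ·
  (0,7): δ = 154.64°  ·
  (1,2): δ = 103.37°  ·
  (1,3): δ = 57.75°  ✓
  (1,4): δ = 16.93°  ✓
  (1,5): δ = 49.54°  ✓
  (1,6): δ = 86.16°  ·
  (1,7): δ = 113.18°  ·
  (2,3): δ = 134.37°  ·
  (2,4): δ = 93.56°  ·
  (2,5): δ = 27.09°  ✓
  (2,6): δ = 9.53°  ✓
  (2,7): δ = 36.55°  ✓
  (3,4): δ = 139.18°  ·
  (3,5): δ = 72.71°  ·
  (3,6): δ = 36.10°  ✓
  (3,7): δ = 9.08°  ✓
  (4,5): δ = 113.53°  ·
  (4,6): δ = 76.91°  ·
  (4,7): δ = 49.89°  ✓
  (5,6): δ = 143.39°  ·
  (5,7): δ = 116.36°  ·
  (6,7): δ = 152.98°  ·
antipodal pairs: 12

count = 12; pairs: (0,2), (0,3), (0,4), (1,3), (1,4), (1,5), (2,5), (2,6), (2,7), (3,6), (3,7), (4,7)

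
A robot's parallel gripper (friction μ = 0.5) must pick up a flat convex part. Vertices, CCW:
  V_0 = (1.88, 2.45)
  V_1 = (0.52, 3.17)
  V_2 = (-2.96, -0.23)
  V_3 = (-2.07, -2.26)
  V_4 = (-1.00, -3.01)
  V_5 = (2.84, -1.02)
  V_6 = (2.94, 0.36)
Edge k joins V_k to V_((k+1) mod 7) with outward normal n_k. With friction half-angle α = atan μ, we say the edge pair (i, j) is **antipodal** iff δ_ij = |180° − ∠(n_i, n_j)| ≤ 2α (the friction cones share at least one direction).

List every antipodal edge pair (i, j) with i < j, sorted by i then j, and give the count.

count = 7; pairs: (0,2), (0,3), (1,4), (1,5), (2,5), (2,6), (3,6)

α = atan 0.5 = 26.57°;  2α = 53.13°
n_0 = (+0.4679, +0.8838)
n_1 = (-0.6988, +0.7153)
n_2 = (-0.9158, -0.4015)
n_3 = (-0.5740, -0.8189)
n_4 = (+0.4601, -0.8879)
n_5 = (+0.9974, -0.0723)
n_6 = (+0.8919, +0.4523)
  (0,1): δ = 107.77°  ·
  (0,2): δ = 38.43°  ✓
  (0,3): δ = 7.13°  ✓
  (0,4): δ = 55.29°  ·
  (0,5): δ = 113.75°  ·
  (0,6): δ = 144.79°  ·
  (1,2): δ = 110.66°  ·
  (1,3): δ = 79.36°  ·
  (1,4): δ = 16.94°  ✓
  (1,5): δ = 41.52°  ✓
  (1,6): δ = 72.56°  ·
  (2,3): δ = 148.70°  ·
  (2,4): δ = 86.28°  ·
  (2,5): δ = 27.82°  ✓
  (2,6): δ = 3.22°  ✓
  (3,4): δ = 117.58°  ·
  (3,5): δ = 59.12°  ·
  (3,6): δ = 28.08°  ✓
  (4,5): δ = 121.54°  ·
  (4,6): δ = 90.50°  ·
  (5,6): δ = 148.96°  ·
antipodal pairs: 7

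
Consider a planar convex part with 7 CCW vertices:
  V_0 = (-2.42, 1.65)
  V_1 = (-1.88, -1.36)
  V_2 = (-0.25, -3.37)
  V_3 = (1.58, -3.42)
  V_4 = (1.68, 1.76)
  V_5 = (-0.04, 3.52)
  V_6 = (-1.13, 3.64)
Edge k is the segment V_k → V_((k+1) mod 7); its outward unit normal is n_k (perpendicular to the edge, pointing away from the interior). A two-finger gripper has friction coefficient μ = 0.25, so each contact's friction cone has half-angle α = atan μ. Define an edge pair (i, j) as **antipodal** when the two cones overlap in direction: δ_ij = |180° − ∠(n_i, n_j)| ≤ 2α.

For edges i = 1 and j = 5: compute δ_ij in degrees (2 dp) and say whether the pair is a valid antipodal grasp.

δ = 44.68°, invalid

α = atan 0.25 = 14.04°;  2α = 28.07°
edge 1: e_1 = (+1.63, -2.01);  n_1 = (-0.7767, -0.6299)
edge 5: e_5 = (-1.09, +0.12);  n_5 = (+0.1094, +0.9940)
∠(n_1, n_5) = 135.32°
δ = |180° − 135.32°| = 44.68°
44.68° > 2α = 28.07°  →  invalid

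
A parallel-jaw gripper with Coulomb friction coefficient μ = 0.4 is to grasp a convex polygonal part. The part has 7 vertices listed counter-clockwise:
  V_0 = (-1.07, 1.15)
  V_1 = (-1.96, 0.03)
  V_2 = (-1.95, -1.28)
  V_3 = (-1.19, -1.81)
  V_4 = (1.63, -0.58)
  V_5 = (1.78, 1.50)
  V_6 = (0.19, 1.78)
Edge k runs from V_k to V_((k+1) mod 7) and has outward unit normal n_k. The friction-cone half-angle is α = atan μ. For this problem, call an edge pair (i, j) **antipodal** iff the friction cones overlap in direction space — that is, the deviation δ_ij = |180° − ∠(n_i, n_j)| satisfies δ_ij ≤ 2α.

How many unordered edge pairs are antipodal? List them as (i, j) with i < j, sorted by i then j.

α = atan 0.4 = 21.80°;  2α = 43.60°
n_0 = (-0.7829, +0.6221)
n_1 = (-1.0000, -0.0076)
n_2 = (-0.5720, -0.8202)
n_3 = (+0.3998, -0.9166)
n_4 = (+0.9974, -0.0719)
n_5 = (+0.1734, +0.9848)
n_6 = (-0.4472, +0.8944)
  (0,1): δ = 141.09°  ·
  (0,2): δ = 86.42°  ·
  (0,3): δ = 27.96°  ✓
  (0,4): δ = 34.35°  ✓
  (0,5): δ = 118.48°  ·
  (0,6): δ = 155.04°  ·
  (1,2): δ = 125.33°  ·
  (1,3): δ = 66.87°  ·
  (1,4): δ = 4.56°  ✓
  (1,5): δ = 79.58°  ·
  (1,6): δ = 116.13°  ·
  (2,3): δ = 121.54°  ·
  (2,4): δ = 59.23°  ·
  (2,5): δ = 24.90°  ✓
  (2,6): δ = 61.46°  ·
  (3,4): δ = 117.69°  ·
  (3,5): δ = 33.55°  ✓
  (3,6): δ = 3.00°  ✓
  (4,5): δ = 95.86°  ·
  (4,6): δ = 59.31°  ·
  (5,6): δ = 143.45°  ·
antipodal pairs: 6

count = 6; pairs: (0,3), (0,4), (1,4), (2,5), (3,5), (3,6)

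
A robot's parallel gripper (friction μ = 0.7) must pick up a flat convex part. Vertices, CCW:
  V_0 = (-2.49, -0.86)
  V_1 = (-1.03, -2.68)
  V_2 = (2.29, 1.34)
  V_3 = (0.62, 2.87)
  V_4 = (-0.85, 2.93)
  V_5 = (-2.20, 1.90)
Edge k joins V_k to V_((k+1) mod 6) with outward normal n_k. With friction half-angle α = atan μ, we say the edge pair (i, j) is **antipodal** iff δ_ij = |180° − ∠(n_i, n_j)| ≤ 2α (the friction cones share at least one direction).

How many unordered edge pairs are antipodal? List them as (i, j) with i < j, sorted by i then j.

α = atan 0.7 = 34.99°;  2α = 69.98°
n_0 = (-0.7800, -0.6257)
n_1 = (+0.7710, -0.6368)
n_2 = (+0.6755, +0.7373)
n_3 = (+0.0408, +0.9992)
n_4 = (-0.6066, +0.7950)
n_5 = (-0.9945, +0.1045)
  (0,1): δ = 78.29°  ·
  (0,2): δ = 8.77°  ✓
  (0,3): δ = 48.93°  ✓
  (0,4): δ = 88.61°  ·
  (0,5): δ = 135.27°  ·
  (1,2): δ = 92.94°  ·
  (1,3): δ = 52.79°  ✓
  (1,4): δ = 13.11°  ✓
  (1,5): δ = 33.55°  ✓
  (2,3): δ = 139.84°  ·
  (2,4): δ = 100.16°  ·
  (2,5): δ = 53.50°  ✓
  (3,4): δ = 140.32°  ·
  (3,5): δ = 93.66°  ·
  (4,5): δ = 133.34°  ·
antipodal pairs: 6

count = 6; pairs: (0,2), (0,3), (1,3), (1,4), (1,5), (2,5)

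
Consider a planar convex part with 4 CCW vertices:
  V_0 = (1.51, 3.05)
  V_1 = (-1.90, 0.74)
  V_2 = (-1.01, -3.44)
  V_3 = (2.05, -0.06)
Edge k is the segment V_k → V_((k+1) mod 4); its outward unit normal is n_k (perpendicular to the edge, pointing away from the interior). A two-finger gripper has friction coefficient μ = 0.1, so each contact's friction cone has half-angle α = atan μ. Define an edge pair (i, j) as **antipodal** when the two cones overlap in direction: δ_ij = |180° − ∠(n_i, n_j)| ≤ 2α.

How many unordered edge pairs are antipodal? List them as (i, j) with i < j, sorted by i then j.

count = 1; pairs: (1,3)

α = atan 0.1 = 5.71°;  2α = 11.42°
n_0 = (-0.5608, +0.8279)
n_1 = (-0.9781, -0.2083)
n_2 = (+0.7413, -0.6711)
n_3 = (+0.9853, +0.1711)
  (0,1): δ = 112.09°  ·
  (0,2): δ = 13.73°  ·
  (0,3): δ = 65.74°  ·
  (1,2): δ = 54.18°  ·
  (1,3): δ = 2.17°  ✓
  (2,3): δ = 127.99°  ·
antipodal pairs: 1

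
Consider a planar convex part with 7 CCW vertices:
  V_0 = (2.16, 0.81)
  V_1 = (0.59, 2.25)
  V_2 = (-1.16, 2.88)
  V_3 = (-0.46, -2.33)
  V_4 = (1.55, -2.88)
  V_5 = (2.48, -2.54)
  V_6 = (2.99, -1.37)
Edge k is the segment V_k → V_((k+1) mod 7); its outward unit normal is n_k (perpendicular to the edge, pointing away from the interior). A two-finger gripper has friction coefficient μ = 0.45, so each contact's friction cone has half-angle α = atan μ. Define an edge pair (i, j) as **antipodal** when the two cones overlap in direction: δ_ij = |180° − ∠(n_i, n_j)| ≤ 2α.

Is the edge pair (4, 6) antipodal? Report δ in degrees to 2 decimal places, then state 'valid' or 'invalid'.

δ = 89.24°, invalid

α = atan 0.45 = 24.23°;  2α = 48.46°
edge 4: e_4 = (+0.93, +0.34);  n_4 = (+0.3434, -0.9392)
edge 6: e_6 = (-0.83, +2.18);  n_6 = (+0.9346, +0.3558)
∠(n_4, n_6) = 90.76°
δ = |180° − 90.76°| = 89.24°
89.24° > 2α = 48.46°  →  invalid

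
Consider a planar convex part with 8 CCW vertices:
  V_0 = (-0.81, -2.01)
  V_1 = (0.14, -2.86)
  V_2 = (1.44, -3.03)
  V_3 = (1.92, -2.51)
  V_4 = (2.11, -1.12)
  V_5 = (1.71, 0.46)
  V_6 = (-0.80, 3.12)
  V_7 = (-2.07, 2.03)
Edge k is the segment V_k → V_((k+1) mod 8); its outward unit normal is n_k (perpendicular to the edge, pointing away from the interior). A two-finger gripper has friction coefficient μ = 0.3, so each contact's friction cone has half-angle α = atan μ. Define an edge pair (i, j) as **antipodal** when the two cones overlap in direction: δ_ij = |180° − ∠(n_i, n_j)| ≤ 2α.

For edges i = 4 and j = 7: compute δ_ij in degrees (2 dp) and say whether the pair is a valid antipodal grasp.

δ = 3.11°, valid

α = atan 0.3 = 16.70°;  2α = 33.40°
edge 4: e_4 = (-0.40, +1.58);  n_4 = (+0.9694, +0.2454)
edge 7: e_7 = (+1.26, -4.04);  n_7 = (-0.9546, -0.2977)
∠(n_4, n_7) = 176.89°
δ = |180° − 176.89°| = 3.11°
3.11° ≤ 2α = 33.40°  →  valid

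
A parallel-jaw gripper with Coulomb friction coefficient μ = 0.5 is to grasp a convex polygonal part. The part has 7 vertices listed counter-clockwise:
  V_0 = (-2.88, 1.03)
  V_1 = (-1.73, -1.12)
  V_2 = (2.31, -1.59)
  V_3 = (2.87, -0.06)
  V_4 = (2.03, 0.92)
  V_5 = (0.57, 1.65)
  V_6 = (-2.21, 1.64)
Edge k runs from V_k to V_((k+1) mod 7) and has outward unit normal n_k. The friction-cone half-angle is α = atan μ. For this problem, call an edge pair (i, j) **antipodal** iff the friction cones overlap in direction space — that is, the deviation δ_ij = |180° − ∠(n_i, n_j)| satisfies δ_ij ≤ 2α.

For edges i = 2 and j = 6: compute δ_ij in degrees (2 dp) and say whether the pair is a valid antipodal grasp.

α = atan 0.5 = 26.57°;  2α = 53.13°
edge 2: e_2 = (+0.56, +1.53);  n_2 = (+0.9391, -0.3437)
edge 6: e_6 = (-0.67, -0.61);  n_6 = (-0.6732, +0.7394)
∠(n_2, n_6) = 152.42°
δ = |180° − 152.42°| = 27.58°
27.58° ≤ 2α = 53.13°  →  valid

δ = 27.58°, valid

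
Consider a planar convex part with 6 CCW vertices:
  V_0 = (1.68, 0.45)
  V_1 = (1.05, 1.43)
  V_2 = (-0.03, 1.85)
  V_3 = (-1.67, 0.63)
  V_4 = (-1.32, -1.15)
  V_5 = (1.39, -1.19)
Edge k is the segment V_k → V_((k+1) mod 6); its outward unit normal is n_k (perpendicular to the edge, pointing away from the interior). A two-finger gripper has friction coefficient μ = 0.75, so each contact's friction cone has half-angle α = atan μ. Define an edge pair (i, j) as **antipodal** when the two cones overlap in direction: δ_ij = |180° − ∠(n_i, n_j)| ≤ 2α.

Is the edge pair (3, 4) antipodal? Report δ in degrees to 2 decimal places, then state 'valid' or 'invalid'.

δ = 101.97°, invalid

α = atan 0.75 = 36.87°;  2α = 73.74°
edge 3: e_3 = (+0.35, -1.78);  n_3 = (-0.9812, -0.1929)
edge 4: e_4 = (+2.71, -0.04);  n_4 = (-0.0148, -0.9999)
∠(n_3, n_4) = 78.03°
δ = |180° − 78.03°| = 101.97°
101.97° > 2α = 73.74°  →  invalid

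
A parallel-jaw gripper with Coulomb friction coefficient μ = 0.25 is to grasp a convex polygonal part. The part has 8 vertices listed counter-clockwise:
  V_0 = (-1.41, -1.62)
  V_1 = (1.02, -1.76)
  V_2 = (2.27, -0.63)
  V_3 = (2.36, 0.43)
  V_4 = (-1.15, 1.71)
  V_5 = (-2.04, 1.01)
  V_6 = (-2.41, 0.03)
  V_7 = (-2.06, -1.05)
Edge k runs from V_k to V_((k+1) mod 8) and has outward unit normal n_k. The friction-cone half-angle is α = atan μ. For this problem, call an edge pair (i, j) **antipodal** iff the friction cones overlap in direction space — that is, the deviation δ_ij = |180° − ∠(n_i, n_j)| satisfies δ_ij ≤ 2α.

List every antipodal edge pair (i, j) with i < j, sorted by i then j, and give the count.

count = 6; pairs: (0,3), (1,4), (1,5), (2,5), (2,6), (3,7)

α = atan 0.25 = 14.04°;  2α = 28.07°
n_0 = (-0.0575, -0.9983)
n_1 = (+0.6706, -0.7418)
n_2 = (+0.9964, -0.0846)
n_3 = (+0.3426, +0.9395)
n_4 = (-0.6182, +0.7860)
n_5 = (-0.9355, +0.3532)
n_6 = (-0.9513, -0.3083)
n_7 = (-0.6593, -0.7519)
  (0,1): δ = 134.59°  ·
  (0,2): δ = 91.56°  ·
  (0,3): δ = 16.74°  ✓
  (0,4): δ = 41.48°  ·
  (0,5): δ = 72.61°  ·
  (0,6): δ = 111.25°  ·
  (0,7): δ = 142.05°  ·
  (1,2): δ = 136.97°  ·
  (1,3): δ = 62.15°  ·
  (1,4): δ = 3.93°  ✓
  (1,5): δ = 27.20°  ✓
  (1,6): δ = 65.84°  ·
  (1,7): δ = 96.64°  ·
  (2,3): δ = 105.18°  ·
  (2,4): δ = 46.96°  ·
  (2,5): δ = 15.83°  ✓
  (2,6): δ = 22.81°  ✓
  (2,7): δ = 53.60°  ·
  (3,4): δ = 121.78°  ·
  (3,5): δ = 90.65°  ·
  (3,6): δ = 52.01°  ·
  (3,7): δ = 21.21°  ✓
  (4,5): δ = 148.87°  ·
  (4,6): δ = 110.23°  ·
  (4,7): δ = 79.43°  ·
  (5,6): δ = 141.36°  ·
  (5,7): δ = 110.56°  ·
  (6,7): δ = 149.20°  ·
antipodal pairs: 6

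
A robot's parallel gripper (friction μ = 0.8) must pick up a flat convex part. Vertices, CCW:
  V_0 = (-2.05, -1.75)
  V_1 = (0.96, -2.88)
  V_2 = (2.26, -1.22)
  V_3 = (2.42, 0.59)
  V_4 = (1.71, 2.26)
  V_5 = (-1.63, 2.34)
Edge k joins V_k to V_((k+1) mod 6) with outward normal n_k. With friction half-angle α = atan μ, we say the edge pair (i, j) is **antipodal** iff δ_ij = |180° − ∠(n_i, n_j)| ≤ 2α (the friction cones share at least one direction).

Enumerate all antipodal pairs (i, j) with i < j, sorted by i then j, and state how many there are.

α = atan 0.8 = 38.66°;  2α = 77.32°
n_0 = (-0.3515, -0.9362)
n_1 = (+0.7873, -0.6166)
n_2 = (+0.9961, -0.0881)
n_3 = (+0.9203, +0.3913)
n_4 = (+0.0239, +0.9997)
n_5 = (-0.9948, +0.1022)
  (0,1): δ = 107.49°  ·
  (0,2): δ = 74.47°  ✓
  (0,3): δ = 46.39°  ✓
  (0,4): δ = 19.20°  ✓
  (0,5): δ = 104.71°  ·
  (1,2): δ = 146.99°  ·
  (1,3): δ = 118.90°  ·
  (1,4): δ = 53.31°  ✓
  (1,5): δ = 32.20°  ✓
  (2,3): δ = 151.92°  ·
  (2,4): δ = 86.32°  ·
  (2,5): δ = 0.81°  ✓
  (3,4): δ = 114.40°  ·
  (3,5): δ = 28.90°  ✓
  (4,5): δ = 94.49°  ·
antipodal pairs: 7

count = 7; pairs: (0,2), (0,3), (0,4), (1,4), (1,5), (2,5), (3,5)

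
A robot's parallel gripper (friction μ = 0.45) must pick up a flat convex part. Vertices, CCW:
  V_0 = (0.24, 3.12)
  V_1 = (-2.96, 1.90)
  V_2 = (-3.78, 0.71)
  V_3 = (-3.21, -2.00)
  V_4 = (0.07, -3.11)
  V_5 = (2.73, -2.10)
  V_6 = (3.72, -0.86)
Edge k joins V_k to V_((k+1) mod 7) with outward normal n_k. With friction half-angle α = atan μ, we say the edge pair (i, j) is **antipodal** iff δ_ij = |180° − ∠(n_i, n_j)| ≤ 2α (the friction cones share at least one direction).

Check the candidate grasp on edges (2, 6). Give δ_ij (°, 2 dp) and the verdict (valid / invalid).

δ = 29.29°, valid

α = atan 0.45 = 24.23°;  2α = 48.46°
edge 2: e_2 = (+0.57, -2.71);  n_2 = (-0.9786, -0.2058)
edge 6: e_6 = (-3.48, +3.98);  n_6 = (+0.7528, +0.6582)
∠(n_2, n_6) = 150.71°
δ = |180° − 150.71°| = 29.29°
29.29° ≤ 2α = 48.46°  →  valid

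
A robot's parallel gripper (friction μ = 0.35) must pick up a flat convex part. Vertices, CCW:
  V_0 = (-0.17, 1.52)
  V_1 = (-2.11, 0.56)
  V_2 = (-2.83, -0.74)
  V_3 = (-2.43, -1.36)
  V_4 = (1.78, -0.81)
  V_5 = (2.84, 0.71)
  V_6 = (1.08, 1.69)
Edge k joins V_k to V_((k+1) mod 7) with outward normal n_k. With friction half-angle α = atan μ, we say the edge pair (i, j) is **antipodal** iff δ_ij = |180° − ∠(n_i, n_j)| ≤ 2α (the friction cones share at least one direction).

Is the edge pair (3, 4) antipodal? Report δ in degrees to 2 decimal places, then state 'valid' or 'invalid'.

δ = 132.33°, invalid

α = atan 0.35 = 19.29°;  2α = 38.58°
edge 3: e_3 = (+4.21, +0.55);  n_3 = (+0.1295, -0.9916)
edge 4: e_4 = (+1.06, +1.52);  n_4 = (+0.8202, -0.5720)
∠(n_3, n_4) = 47.67°
δ = |180° − 47.67°| = 132.33°
132.33° > 2α = 38.58°  →  invalid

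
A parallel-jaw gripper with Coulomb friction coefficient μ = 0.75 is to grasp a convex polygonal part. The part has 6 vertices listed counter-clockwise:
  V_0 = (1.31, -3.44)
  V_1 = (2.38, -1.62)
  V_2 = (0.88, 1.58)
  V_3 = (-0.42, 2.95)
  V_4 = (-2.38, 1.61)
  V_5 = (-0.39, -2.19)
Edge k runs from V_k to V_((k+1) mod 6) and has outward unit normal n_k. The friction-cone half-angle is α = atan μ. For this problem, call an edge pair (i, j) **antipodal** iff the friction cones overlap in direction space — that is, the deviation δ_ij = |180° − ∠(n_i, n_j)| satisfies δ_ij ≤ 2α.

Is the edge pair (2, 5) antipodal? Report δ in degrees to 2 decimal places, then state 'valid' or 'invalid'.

δ = 10.17°, valid

α = atan 0.75 = 36.87°;  2α = 73.74°
edge 2: e_2 = (-1.30, +1.37);  n_2 = (+0.7254, +0.6883)
edge 5: e_5 = (+1.70, -1.25);  n_5 = (-0.5924, -0.8057)
∠(n_2, n_5) = 169.83°
δ = |180° − 169.83°| = 10.17°
10.17° ≤ 2α = 73.74°  →  valid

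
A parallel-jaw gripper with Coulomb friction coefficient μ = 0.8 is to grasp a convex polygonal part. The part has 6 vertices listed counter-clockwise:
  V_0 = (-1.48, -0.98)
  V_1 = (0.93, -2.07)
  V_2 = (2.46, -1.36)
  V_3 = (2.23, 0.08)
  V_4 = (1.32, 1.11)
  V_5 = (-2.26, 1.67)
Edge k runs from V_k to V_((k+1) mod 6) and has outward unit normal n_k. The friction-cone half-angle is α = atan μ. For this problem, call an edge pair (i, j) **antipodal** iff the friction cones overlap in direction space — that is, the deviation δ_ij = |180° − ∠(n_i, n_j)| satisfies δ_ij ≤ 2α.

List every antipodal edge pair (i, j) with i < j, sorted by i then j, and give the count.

count = 8; pairs: (0,2), (0,3), (0,4), (1,3), (1,4), (2,5), (3,5), (4,5)

α = atan 0.8 = 38.66°;  2α = 77.32°
n_0 = (-0.4121, -0.9111)
n_1 = (+0.4209, -0.9071)
n_2 = (+0.9875, +0.1577)
n_3 = (+0.7494, +0.6621)
n_4 = (+0.1545, +0.9880)
n_5 = (-0.9593, -0.2824)
  (0,1): δ = 130.77°  ·
  (0,2): δ = 56.59°  ✓
  (0,3): δ = 24.20°  ✓
  (0,4): δ = 15.45°  ✓
  (0,5): δ = 130.74°  ·
  (1,2): δ = 105.82°  ·
  (1,3): δ = 73.43°  ✓
  (1,4): δ = 33.78°  ✓
  (1,5): δ = 81.51°  ·
  (2,3): δ = 147.61°  ·
  (2,4): δ = 107.97°  ·
  (2,5): δ = 7.33°  ✓
  (3,4): δ = 140.35°  ·
  (3,5): δ = 25.06°  ✓
  (4,5): δ = 64.71°  ✓
antipodal pairs: 8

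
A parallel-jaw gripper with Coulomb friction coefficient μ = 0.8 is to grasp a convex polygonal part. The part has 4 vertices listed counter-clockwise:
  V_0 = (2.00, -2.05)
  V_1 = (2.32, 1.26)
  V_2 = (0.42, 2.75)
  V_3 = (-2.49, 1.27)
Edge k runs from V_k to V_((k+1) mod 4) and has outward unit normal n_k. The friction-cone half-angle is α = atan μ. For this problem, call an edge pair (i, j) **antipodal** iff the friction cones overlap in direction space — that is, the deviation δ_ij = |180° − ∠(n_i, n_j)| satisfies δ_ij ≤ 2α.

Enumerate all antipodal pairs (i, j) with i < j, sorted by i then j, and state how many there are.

α = atan 0.8 = 38.66°;  2α = 77.32°
n_0 = (+0.9954, -0.0962)
n_1 = (+0.6171, +0.7869)
n_2 = (-0.4533, +0.8913)
n_3 = (-0.5945, -0.8041)
  (0,1): δ = 122.58°  ·
  (0,2): δ = 57.52°  ✓
  (0,3): δ = 59.04°  ✓
  (1,2): δ = 114.94°  ·
  (1,3): δ = 1.62°  ✓
  (2,3): δ = 63.44°  ✓
antipodal pairs: 4

count = 4; pairs: (0,2), (0,3), (1,3), (2,3)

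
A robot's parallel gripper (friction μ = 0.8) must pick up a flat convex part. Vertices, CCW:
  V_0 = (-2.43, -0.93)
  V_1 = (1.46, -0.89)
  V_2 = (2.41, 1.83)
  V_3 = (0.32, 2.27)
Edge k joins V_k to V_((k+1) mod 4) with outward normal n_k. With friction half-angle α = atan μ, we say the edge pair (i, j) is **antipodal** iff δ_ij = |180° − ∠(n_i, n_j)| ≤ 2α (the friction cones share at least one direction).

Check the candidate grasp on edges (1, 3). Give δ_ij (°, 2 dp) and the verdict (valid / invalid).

δ = 21.42°, valid

α = atan 0.8 = 38.66°;  2α = 77.32°
edge 1: e_1 = (+0.95, +2.72);  n_1 = (+0.9441, -0.3297)
edge 3: e_3 = (-2.75, -3.20);  n_3 = (-0.7584, +0.6518)
∠(n_1, n_3) = 158.58°
δ = |180° − 158.58°| = 21.42°
21.42° ≤ 2α = 77.32°  →  valid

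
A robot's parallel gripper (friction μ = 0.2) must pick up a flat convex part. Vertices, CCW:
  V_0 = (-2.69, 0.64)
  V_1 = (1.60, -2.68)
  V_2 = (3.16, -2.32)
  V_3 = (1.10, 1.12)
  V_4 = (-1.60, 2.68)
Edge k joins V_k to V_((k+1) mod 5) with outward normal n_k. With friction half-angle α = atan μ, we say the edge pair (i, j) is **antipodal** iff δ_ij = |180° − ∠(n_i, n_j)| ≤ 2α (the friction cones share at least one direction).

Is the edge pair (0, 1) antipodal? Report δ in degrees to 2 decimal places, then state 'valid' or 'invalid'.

δ = 129.27°, invalid

α = atan 0.2 = 11.31°;  2α = 22.62°
edge 0: e_0 = (+4.29, -3.32);  n_0 = (-0.6120, -0.7908)
edge 1: e_1 = (+1.56, +0.36);  n_1 = (+0.2249, -0.9744)
∠(n_0, n_1) = 50.73°
δ = |180° − 50.73°| = 129.27°
129.27° > 2α = 22.62°  →  invalid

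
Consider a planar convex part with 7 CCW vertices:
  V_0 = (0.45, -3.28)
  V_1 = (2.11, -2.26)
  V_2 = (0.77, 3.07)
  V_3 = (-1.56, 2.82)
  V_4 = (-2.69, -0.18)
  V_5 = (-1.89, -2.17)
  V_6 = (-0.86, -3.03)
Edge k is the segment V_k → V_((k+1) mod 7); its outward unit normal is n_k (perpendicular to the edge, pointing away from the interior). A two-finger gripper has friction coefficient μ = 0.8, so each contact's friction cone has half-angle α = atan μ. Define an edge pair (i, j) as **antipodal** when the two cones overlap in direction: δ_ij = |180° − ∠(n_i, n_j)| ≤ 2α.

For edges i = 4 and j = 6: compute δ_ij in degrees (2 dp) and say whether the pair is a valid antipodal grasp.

δ = 122.71°, invalid

α = atan 0.8 = 38.66°;  2α = 77.32°
edge 4: e_4 = (+0.80, -1.99);  n_4 = (-0.9278, -0.3730)
edge 6: e_6 = (+1.31, -0.25);  n_6 = (-0.1875, -0.9823)
∠(n_4, n_6) = 57.29°
δ = |180° − 57.29°| = 122.71°
122.71° > 2α = 77.32°  →  invalid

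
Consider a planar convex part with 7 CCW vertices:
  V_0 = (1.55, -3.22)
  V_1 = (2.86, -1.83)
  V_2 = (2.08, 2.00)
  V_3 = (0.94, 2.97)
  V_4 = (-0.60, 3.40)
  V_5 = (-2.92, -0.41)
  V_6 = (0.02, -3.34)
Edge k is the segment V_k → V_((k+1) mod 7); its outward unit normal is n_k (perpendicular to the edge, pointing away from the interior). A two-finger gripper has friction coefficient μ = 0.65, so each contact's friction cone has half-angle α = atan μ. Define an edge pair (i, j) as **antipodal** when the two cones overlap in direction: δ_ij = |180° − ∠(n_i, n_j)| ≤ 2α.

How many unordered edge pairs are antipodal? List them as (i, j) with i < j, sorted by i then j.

α = atan 0.65 = 33.02°;  2α = 66.05°
n_0 = (+0.7277, -0.6859)
n_1 = (+0.9799, +0.1996)
n_2 = (+0.6480, +0.7616)
n_3 = (+0.2689, +0.9632)
n_4 = (-0.8541, +0.5201)
n_5 = (-0.7059, -0.7083)
n_6 = (+0.0782, -0.9969)
  (0,1): δ = 125.19°  ·
  (0,2): δ = 87.09°  ·
  (0,3): δ = 62.30°  ✓
  (0,4): δ = 11.96°  ✓
  (0,5): δ = 88.40°  ·
  (0,6): δ = 137.79°  ·
  (1,2): δ = 141.90°  ·
  (1,3): δ = 117.11°  ·
  (1,4): δ = 42.85°  ✓
  (1,5): δ = 33.59°  ✓
  (1,6): δ = 82.97°  ·
  (2,3): δ = 155.21°  ·
  (2,4): δ = 80.94°  ·
  (2,5): δ = 4.51°  ✓
  (2,6): δ = 44.88°  ✓
  (3,4): δ = 105.74°  ·
  (3,5): δ = 29.30°  ✓
  (3,6): δ = 20.09°  ✓
  (4,5): δ = 103.56°  ·
  (4,6): δ = 54.18°  ✓
  (5,6): δ = 130.61°  ·
antipodal pairs: 9

count = 9; pairs: (0,3), (0,4), (1,4), (1,5), (2,5), (2,6), (3,5), (3,6), (4,6)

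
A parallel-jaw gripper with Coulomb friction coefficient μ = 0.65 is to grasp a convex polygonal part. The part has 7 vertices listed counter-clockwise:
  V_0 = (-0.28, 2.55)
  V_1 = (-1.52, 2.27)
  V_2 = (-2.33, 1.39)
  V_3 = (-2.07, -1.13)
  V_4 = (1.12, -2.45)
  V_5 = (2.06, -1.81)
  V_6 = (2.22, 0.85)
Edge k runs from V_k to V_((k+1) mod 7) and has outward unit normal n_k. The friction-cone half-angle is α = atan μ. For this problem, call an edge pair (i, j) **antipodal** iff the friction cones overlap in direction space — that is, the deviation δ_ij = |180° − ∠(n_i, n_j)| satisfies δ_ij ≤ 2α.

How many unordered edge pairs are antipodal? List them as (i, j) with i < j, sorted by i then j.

count = 8; pairs: (0,3), (0,4), (1,4), (1,5), (2,4), (2,5), (2,6), (3,6)

α = atan 0.65 = 33.02°;  2α = 66.05°
n_0 = (-0.2203, +0.9754)
n_1 = (-0.7358, +0.6772)
n_2 = (-0.9947, -0.1026)
n_3 = (-0.3824, -0.9240)
n_4 = (+0.5628, -0.8266)
n_5 = (+0.9982, -0.0600)
n_6 = (+0.5623, +0.8269)
  (0,1): δ = 145.35°  ·
  (0,2): δ = 96.83°  ·
  (0,3): δ = 35.20°  ✓
  (0,4): δ = 21.52°  ✓
  (0,5): δ = 73.83°  ·
  (0,6): δ = 133.06°  ·
  (1,2): δ = 131.48°  ·
  (1,3): δ = 69.85°  ·
  (1,4): δ = 13.12°  ✓
  (1,5): δ = 39.19°  ✓
  (1,6): δ = 98.41°  ·
  (2,3): δ = 118.37°  ·
  (2,4): δ = 61.64°  ✓
  (2,5): δ = 9.33°  ✓
  (2,6): δ = 49.89°  ✓
  (3,4): δ = 123.27°  ·
  (3,5): δ = 70.96°  ·
  (3,6): δ = 11.74°  ✓
  (4,5): δ = 127.69°  ·
  (4,6): δ = 68.46°  ·
  (5,6): δ = 120.77°  ·
antipodal pairs: 8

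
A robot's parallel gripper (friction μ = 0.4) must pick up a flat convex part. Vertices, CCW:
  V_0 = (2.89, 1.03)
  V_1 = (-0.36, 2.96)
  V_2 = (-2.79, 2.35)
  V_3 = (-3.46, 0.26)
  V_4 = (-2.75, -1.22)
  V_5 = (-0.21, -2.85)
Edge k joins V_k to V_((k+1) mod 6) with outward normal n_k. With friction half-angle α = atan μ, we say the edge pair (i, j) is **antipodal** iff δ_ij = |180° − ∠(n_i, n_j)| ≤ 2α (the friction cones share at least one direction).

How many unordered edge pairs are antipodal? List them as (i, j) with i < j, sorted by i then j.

α = atan 0.4 = 21.80°;  2α = 43.60°
n_0 = (+0.5106, +0.8598)
n_1 = (-0.2435, +0.9699)
n_2 = (-0.9523, +0.3053)
n_3 = (-0.9016, -0.4325)
n_4 = (-0.5401, -0.8416)
n_5 = (+0.7813, -0.6242)
  (0,1): δ = 135.20°  ·
  (0,2): δ = 77.07°  ·
  (0,3): δ = 33.67°  ✓
  (0,4): δ = 1.99°  ✓
  (0,5): δ = 82.08°  ·
  (1,2): δ = 121.87°  ·
  (1,3): δ = 78.46°  ·
  (1,4): δ = 46.78°  ·
  (1,5): δ = 37.28°  ✓
  (2,3): δ = 136.60°  ·
  (2,4): δ = 104.92°  ·
  (2,5): δ = 20.85°  ✓
  (3,4): δ = 148.32°  ·
  (3,5): δ = 64.25°  ·
  (4,5): δ = 95.93°  ·
antipodal pairs: 4

count = 4; pairs: (0,3), (0,4), (1,5), (2,5)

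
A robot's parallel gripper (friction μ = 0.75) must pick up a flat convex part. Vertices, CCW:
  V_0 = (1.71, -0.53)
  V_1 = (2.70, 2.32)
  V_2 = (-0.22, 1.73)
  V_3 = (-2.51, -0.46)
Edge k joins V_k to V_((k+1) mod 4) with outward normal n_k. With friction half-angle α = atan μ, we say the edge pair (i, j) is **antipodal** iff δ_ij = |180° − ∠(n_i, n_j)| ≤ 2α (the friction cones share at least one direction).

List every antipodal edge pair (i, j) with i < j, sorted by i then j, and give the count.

count = 4; pairs: (0,1), (0,2), (1,3), (2,3)

α = atan 0.75 = 36.87°;  2α = 73.74°
n_0 = (+0.9446, -0.3281)
n_1 = (-0.1981, +0.9802)
n_2 = (-0.6912, +0.7227)
n_3 = (-0.0166, -0.9999)
  (0,1): δ = 59.42°  ✓
  (0,2): δ = 27.12°  ✓
  (0,3): δ = 108.21°  ·
  (1,2): δ = 147.70°  ·
  (1,3): δ = 12.37°  ✓
  (2,3): δ = 44.67°  ✓
antipodal pairs: 4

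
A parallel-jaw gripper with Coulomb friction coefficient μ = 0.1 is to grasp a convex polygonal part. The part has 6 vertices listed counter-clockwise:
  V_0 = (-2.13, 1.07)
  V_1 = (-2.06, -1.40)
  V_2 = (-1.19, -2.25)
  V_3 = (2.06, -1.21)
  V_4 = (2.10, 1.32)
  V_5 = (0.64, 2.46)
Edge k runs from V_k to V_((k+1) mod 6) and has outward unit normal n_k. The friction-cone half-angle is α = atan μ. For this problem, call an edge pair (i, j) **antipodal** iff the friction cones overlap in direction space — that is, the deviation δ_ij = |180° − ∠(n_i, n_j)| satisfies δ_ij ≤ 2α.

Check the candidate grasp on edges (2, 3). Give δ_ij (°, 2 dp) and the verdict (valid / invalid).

α = atan 0.1 = 5.71°;  2α = 11.42°
edge 2: e_2 = (+3.25, +1.04);  n_2 = (+0.3048, -0.9524)
edge 3: e_3 = (+0.04, +2.53);  n_3 = (+0.9999, -0.0158)
∠(n_2, n_3) = 71.35°
δ = |180° − 71.35°| = 108.65°
108.65° > 2α = 11.42°  →  invalid

δ = 108.65°, invalid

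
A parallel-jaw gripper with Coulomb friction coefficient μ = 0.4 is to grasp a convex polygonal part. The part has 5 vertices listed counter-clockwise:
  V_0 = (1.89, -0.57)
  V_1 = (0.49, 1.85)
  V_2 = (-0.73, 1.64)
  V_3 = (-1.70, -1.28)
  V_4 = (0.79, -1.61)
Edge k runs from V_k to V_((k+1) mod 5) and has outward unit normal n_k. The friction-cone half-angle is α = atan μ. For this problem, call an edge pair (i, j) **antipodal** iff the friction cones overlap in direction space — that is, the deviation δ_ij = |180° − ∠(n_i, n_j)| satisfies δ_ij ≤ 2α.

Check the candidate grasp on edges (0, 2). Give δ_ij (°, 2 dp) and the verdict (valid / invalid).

δ = 48.43°, invalid

α = atan 0.4 = 21.80°;  2α = 43.60°
edge 0: e_0 = (-1.40, +2.42);  n_0 = (+0.8656, +0.5008)
edge 2: e_2 = (-0.97, -2.92);  n_2 = (-0.9490, +0.3153)
∠(n_0, n_2) = 131.57°
δ = |180° − 131.57°| = 48.43°
48.43° > 2α = 43.60°  →  invalid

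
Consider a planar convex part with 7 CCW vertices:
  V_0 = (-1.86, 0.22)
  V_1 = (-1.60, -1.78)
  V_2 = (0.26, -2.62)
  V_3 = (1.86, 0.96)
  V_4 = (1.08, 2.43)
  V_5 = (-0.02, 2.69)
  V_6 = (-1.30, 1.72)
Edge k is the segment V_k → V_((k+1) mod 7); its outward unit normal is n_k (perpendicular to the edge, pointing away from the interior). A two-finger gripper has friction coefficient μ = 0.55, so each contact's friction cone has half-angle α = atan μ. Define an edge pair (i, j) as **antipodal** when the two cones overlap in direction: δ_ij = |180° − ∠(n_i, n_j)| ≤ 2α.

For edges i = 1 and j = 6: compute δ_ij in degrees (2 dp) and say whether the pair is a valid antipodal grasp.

α = atan 0.55 = 28.81°;  2α = 57.62°
edge 1: e_1 = (+1.86, -0.84);  n_1 = (-0.4116, -0.9114)
edge 6: e_6 = (-0.56, -1.50);  n_6 = (-0.9368, +0.3498)
∠(n_1, n_6) = 86.17°
δ = |180° − 86.17°| = 93.83°
93.83° > 2α = 57.62°  →  invalid

δ = 93.83°, invalid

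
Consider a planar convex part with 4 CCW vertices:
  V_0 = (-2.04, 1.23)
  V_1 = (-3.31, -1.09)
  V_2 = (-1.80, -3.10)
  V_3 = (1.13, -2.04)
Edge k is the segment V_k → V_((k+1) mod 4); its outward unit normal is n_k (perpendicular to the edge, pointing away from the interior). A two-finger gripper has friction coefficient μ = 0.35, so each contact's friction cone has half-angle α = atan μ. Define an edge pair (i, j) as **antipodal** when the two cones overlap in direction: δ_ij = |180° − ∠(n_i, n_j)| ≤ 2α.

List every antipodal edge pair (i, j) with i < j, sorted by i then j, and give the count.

α = atan 0.35 = 19.29°;  2α = 38.58°
n_0 = (-0.8772, +0.4802)
n_1 = (-0.7995, -0.6006)
n_2 = (+0.3402, -0.9404)
n_3 = (+0.7180, +0.6960)
  (0,1): δ = 114.39°  ·
  (0,2): δ = 41.41°  ·
  (0,3): δ = 72.81°  ·
  (1,2): δ = 107.03°  ·
  (1,3): δ = 7.19°  ✓
  (2,3): δ = 65.78°  ·
antipodal pairs: 1

count = 1; pairs: (1,3)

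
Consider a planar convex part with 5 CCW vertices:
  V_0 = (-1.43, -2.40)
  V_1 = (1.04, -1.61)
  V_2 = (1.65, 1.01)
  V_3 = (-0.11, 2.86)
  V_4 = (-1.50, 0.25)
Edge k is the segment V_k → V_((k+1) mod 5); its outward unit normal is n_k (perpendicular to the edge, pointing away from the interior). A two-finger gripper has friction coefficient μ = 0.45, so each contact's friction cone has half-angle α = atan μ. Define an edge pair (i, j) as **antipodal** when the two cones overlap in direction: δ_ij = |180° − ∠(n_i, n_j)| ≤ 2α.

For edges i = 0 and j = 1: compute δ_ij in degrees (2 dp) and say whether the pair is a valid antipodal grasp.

α = atan 0.45 = 24.23°;  2α = 48.46°
edge 0: e_0 = (+2.47, +0.79);  n_0 = (+0.3046, -0.9525)
edge 1: e_1 = (+0.61, +2.62);  n_1 = (+0.9740, -0.2268)
∠(n_0, n_1) = 59.16°
δ = |180° − 59.16°| = 120.84°
120.84° > 2α = 48.46°  →  invalid

δ = 120.84°, invalid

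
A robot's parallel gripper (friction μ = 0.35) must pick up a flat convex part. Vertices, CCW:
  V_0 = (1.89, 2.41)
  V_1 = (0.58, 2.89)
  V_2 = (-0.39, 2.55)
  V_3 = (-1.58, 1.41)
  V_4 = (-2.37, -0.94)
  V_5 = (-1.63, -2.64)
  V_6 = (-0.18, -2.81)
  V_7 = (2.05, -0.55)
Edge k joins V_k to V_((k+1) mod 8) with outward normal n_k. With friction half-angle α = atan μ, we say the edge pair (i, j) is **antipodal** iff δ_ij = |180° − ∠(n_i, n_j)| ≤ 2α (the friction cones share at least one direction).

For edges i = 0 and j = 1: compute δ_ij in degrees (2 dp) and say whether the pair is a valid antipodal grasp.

α = atan 0.35 = 19.29°;  2α = 38.58°
edge 0: e_0 = (-1.31, +0.48);  n_0 = (+0.3440, +0.9390)
edge 1: e_1 = (-0.97, -0.34);  n_1 = (-0.3308, +0.9437)
∠(n_0, n_1) = 39.44°
δ = |180° − 39.44°| = 140.56°
140.56° > 2α = 38.58°  →  invalid

δ = 140.56°, invalid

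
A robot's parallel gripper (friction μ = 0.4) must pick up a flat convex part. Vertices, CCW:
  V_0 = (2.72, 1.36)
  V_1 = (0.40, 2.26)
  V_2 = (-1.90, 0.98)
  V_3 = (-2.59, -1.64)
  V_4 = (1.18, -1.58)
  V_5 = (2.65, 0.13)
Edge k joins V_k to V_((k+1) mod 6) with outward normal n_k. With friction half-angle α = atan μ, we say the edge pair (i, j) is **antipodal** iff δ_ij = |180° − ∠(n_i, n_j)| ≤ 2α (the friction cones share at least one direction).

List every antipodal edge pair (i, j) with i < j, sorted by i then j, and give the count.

count = 5; pairs: (0,3), (1,3), (1,4), (2,4), (2,5)

α = atan 0.4 = 21.80°;  2α = 43.60°
n_0 = (+0.3617, +0.9323)
n_1 = (-0.4863, +0.8738)
n_2 = (-0.9670, +0.2547)
n_3 = (+0.0159, -0.9999)
n_4 = (+0.7583, -0.6519)
n_5 = (+0.9984, -0.0568)
  (0,1): δ = 129.70°  ·
  (0,2): δ = 83.55°  ·
  (0,3): δ = 22.11°  ✓
  (0,4): δ = 70.52°  ·
  (0,5): δ = 107.95°  ·
  (1,2): δ = 133.85°  ·
  (1,3): δ = 28.19°  ✓
  (1,4): δ = 20.22°  ✓
  (1,5): δ = 57.65°  ·
  (2,3): δ = 74.33°  ·
  (2,4): δ = 25.93°  ✓
  (2,5): δ = 11.50°  ✓
  (3,4): δ = 131.60°  ·
  (3,5): δ = 94.17°  ·
  (4,5): δ = 142.57°  ·
antipodal pairs: 5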